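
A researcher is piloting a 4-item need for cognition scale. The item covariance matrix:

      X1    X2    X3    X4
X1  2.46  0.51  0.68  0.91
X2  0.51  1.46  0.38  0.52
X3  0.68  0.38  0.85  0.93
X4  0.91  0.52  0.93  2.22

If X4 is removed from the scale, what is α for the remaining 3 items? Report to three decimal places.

Remaining items: X1, X2, X3 (k = 3).
sum of item variances = 2.46 + 1.46 + 0.85 = 4.77
Var(T) = 4.77 + 2 × 1.57 = 7.91
α (item deleted) = (3/2)·(1 − 4.77/7.91) = 0.595

α = 0.595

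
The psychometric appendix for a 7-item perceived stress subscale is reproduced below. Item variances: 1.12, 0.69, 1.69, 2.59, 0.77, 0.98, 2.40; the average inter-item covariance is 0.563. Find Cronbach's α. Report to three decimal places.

Σσᵢ² = 1.12 + 0.69 + 1.69 + 2.59 + 0.77 + 0.98 + 2.40 = 10.24
Sum of the 21 distinct covariances = 21 × 0.563 = 11.823
σ²_total = Σσᵢ² + 2·Σcov = 10.24 + 2 × 11.823 = 33.886
α = (7/6)·(1 − 10.24/33.886) = 0.814

Cronbach's α = 0.814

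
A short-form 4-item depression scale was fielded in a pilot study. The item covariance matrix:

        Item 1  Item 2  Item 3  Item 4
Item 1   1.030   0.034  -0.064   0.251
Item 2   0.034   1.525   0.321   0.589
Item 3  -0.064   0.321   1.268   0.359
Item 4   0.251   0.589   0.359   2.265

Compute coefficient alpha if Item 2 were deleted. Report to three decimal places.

Remaining items: Item 1, Item 3, Item 4 (k = 3).
sum of item variances = 1.030 + 1.268 + 2.265 = 4.563
σ²_T = 4.563 + 2 × 0.546 = 5.655
α (item deleted) = (3/2)·(1 − 4.563/5.655) = 0.290

α = 0.290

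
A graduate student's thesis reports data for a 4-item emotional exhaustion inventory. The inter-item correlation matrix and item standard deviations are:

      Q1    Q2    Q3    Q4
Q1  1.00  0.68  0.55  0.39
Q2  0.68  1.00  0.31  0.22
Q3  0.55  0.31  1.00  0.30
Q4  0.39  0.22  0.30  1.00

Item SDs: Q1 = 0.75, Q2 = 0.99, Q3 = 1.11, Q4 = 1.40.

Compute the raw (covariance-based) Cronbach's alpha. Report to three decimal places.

Σσ²ᵢ = 0.75² + 0.99² + 1.11² + 1.40² = 4.7347
Covariances σ_ij = r_ij · s_i · s_j:
  σ(Q1,Q2) = 0.68 × 0.75 × 0.99 = 0.5049
  σ(Q1,Q3) = 0.55 × 0.75 × 1.11 = 0.4579
  σ(Q1,Q4) = 0.39 × 0.75 × 1.40 = 0.4095
  σ(Q2,Q3) = 0.31 × 0.99 × 1.11 = 0.3407
  σ(Q2,Q4) = 0.22 × 0.99 × 1.40 = 0.3049
  σ(Q3,Q4) = 0.30 × 1.11 × 1.40 = 0.4662
σ²_T = Σσ²ᵢ + 2·Σσ_ij = 4.7347 + 2 × 2.4841 = 9.7029
α = (4/3)·(1 − 4.7347/9.7029) = 0.683

α = 0.683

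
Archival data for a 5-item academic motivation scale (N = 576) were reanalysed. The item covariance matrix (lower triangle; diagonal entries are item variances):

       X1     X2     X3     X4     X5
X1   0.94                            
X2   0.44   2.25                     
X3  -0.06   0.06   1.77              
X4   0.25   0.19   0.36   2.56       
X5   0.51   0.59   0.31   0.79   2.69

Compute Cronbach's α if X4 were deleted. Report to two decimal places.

Cronbach's α = 0.43

Remaining items: X1, X2, X3, X5 (k = 4).
Σσ²ᵢ = 0.94 + 2.25 + 1.77 + 2.69 = 7.65
total variance = 7.65 + 2 × 1.85 = 11.35
α (item deleted) = (4/3)·(1 − 7.65/11.35) = 0.43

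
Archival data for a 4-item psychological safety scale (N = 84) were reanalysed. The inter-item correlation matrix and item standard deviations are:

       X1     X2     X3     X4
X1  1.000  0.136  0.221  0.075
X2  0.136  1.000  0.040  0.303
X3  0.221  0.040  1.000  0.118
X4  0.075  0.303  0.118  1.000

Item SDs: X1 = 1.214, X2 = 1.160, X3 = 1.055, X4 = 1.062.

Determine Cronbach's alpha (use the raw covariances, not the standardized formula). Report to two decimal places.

Σσ²ᵢ = 1.214² + 1.160² + 1.055² + 1.062² = 5.0603
Covariances σ_ij = r_ij · s_i · s_j:
  σ(X1,X2) = 0.136 × 1.214 × 1.160 = 0.1915
  σ(X1,X3) = 0.221 × 1.214 × 1.055 = 0.2831
  σ(X1,X4) = 0.075 × 1.214 × 1.062 = 0.0967
  σ(X2,X3) = 0.040 × 1.160 × 1.055 = 0.0490
  σ(X2,X4) = 0.303 × 1.160 × 1.062 = 0.3733
  σ(X3,X4) = 0.118 × 1.055 × 1.062 = 0.1322
σ²_T = Σσ²ᵢ + 2·Σσ_ij = 5.0603 + 2 × 1.1258 = 7.3119
α = (4/3)·(1 − 5.0603/7.3119) = 0.41

α = 0.41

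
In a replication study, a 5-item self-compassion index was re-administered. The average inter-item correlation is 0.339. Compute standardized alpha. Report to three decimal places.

Standardized α = k·r̄ / (1 + (k−1)·r̄) = 5 × 0.339 / (1 + 4 × 0.339)
  = 1.6950 / 2.3560 = 0.719

standardized alpha = 0.719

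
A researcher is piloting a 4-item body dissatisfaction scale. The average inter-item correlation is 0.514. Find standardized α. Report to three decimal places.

Standardized α = k·r̄ / (1 + (k−1)·r̄) = 4 × 0.514 / (1 + 3 × 0.514)
  = 2.0560 / 2.5420 = 0.809

α = 0.809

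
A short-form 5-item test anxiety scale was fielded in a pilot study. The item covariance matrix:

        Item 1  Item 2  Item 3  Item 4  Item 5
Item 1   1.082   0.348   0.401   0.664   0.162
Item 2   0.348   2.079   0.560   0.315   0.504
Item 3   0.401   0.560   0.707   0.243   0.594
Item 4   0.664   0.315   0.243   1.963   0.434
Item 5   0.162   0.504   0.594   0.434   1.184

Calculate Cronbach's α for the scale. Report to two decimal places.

ΣVar(i) = 1.082 + 2.079 + 0.707 + 1.963 + 1.184 = 7.015
Σ_{i<j} σ_ij = 4.225
total variance = 7.015 + 2 × 4.225 = 15.465
α = (k/(k−1))·(1 − ΣVar(i)/total variance) = (5/4)·(1 − 7.015/15.465) = 0.68

Cronbach's α = 0.68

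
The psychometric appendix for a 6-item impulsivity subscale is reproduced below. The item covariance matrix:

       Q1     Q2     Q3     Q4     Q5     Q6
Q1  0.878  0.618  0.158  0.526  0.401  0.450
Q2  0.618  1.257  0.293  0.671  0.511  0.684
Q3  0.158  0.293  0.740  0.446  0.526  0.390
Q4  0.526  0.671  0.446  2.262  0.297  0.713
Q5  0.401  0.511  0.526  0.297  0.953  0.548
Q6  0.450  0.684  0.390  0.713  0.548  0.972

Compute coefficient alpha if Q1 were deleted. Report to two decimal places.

coefficient alpha = 0.78

Remaining items: Q2, Q3, Q4, Q5, Q6 (k = 5).
ΣVar(i) = 1.257 + 0.740 + 2.262 + 0.953 + 0.972 = 6.184
total variance = 6.184 + 2 × 5.079 = 16.342
α (item deleted) = (5/4)·(1 − 6.184/16.342) = 0.78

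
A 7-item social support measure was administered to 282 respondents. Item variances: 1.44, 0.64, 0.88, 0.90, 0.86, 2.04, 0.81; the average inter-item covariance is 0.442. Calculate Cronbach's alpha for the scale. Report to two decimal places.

α = 0.83

Σσ²ᵢ = 1.44 + 0.64 + 0.88 + 0.90 + 0.86 + 2.04 + 0.81 = 7.57
Sum of the 21 distinct covariances = 21 × 0.442 = 9.282
Var(T) = Σσ²ᵢ + 2·Σcov = 7.57 + 2 × 9.282 = 26.134
α = (7/6)·(1 − 7.57/26.134) = 0.83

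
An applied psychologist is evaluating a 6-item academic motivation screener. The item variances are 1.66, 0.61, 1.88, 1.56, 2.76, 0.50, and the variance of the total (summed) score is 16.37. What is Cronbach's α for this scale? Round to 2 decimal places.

α = 0.54

ΣVar(i) = 1.66 + 0.61 + 1.88 + 1.56 + 2.76 + 0.50 = 8.97
α = (k/(k−1))·(1 − ΣVar(i)/σ²_total) = (6/5)·(1 − 8.97/16.37) = 0.54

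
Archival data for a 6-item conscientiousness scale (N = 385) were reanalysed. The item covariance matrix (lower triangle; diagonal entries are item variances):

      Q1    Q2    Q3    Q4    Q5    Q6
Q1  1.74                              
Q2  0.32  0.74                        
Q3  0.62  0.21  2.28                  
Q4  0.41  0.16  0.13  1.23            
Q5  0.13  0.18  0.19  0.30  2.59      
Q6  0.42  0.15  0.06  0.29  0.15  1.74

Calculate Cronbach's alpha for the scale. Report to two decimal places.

Σσ²ᵢ = 1.74 + 0.74 + 2.28 + 1.23 + 2.59 + 1.74 = 10.32
Sum of the distinct covariances = 3.72
total variance = 10.32 + 2 × 3.72 = 17.76
α = (k/(k−1))·(1 − Σσ²ᵢ/total variance) = (6/5)·(1 − 10.32/17.76) = 0.50

α = 0.50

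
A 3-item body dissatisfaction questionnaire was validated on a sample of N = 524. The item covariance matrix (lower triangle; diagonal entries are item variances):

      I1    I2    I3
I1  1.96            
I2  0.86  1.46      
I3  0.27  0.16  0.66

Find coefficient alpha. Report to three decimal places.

Σσᵢ² = 1.96 + 1.46 + 0.66 = 4.08
Sum of the distinct covariances = 1.29
σ²_T = 4.08 + 2 × 1.29 = 6.66
α = (k/(k−1))·(1 − Σσᵢ²/σ²_T) = (3/2)·(1 − 4.08/6.66) = 0.581

coefficient alpha = 0.581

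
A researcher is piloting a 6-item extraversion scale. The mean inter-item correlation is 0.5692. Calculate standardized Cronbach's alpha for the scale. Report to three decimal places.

Standardized α = k·r̄ / (1 + (k−1)·r̄) = 6 × 0.5692 / (1 + 5 × 0.5692)
  = 3.4152 / 3.8460 = 0.888

standardized Cronbach's alpha = 0.888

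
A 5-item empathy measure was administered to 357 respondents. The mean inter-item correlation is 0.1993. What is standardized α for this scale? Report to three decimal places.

Standardized α = k·r̄ / (1 + (k−1)·r̄) = 5 × 0.1993 / (1 + 4 × 0.1993)
  = 0.9965 / 1.7972 = 0.554

α = 0.554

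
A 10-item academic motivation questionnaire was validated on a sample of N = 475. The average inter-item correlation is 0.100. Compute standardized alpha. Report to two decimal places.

standardized alpha = 0.53

Standardized α = k·r̄ / (1 + (k−1)·r̄) = 10 × 0.100 / (1 + 9 × 0.100)
  = 1.0000 / 1.9000 = 0.53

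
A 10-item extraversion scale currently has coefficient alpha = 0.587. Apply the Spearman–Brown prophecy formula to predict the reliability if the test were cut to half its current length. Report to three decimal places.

predicted reliability = 0.415

Length factor m = 1/2
α' = m·α / (1 − (1−m)·α)
   = 1/2 × 0.587 / (1 − (1 − 1/2) × 0.587)
   = 0.2935 / 0.7065 = 0.415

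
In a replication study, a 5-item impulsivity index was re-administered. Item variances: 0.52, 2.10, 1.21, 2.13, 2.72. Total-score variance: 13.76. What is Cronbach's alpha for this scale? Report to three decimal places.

Σσᵢ² = 0.52 + 2.10 + 1.21 + 2.13 + 2.72 = 8.68
α = (k/(k−1))·(1 − Σσᵢ²/σ²_total) = (5/4)·(1 − 8.68/13.76) = 0.461

Cronbach's alpha = 0.461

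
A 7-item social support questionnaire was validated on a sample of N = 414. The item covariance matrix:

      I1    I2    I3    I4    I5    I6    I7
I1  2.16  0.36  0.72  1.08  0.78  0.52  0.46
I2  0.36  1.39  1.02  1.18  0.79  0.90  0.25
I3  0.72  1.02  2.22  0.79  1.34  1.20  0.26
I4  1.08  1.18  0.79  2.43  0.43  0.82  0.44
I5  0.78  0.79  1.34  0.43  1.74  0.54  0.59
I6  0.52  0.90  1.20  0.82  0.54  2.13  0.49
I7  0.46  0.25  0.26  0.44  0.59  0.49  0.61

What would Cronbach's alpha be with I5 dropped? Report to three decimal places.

Remaining items: I1, I2, I3, I4, I6, I7 (k = 6).
ΣVar(i) = 2.16 + 1.39 + 2.22 + 2.43 + 2.13 + 0.61 = 10.94
Var(T) = 10.94 + 2 × 10.49 = 31.92
α (item deleted) = (6/5)·(1 − 10.94/31.92) = 0.789

Cronbach's alpha = 0.789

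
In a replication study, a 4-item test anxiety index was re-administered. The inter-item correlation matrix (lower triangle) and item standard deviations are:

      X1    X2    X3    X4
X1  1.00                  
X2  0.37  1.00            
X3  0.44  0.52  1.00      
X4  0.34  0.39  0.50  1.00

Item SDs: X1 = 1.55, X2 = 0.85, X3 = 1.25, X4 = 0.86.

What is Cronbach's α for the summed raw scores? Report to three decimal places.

α = 0.718

Σσ²ᵢ = 1.55² + 0.85² + 1.25² + 0.86² = 5.4271
Covariances σ_ij = r_ij · s_i · s_j:
  σ(X1,X2) = 0.37 × 1.55 × 0.85 = 0.4875
  σ(X1,X3) = 0.44 × 1.55 × 1.25 = 0.8525
  σ(X1,X4) = 0.34 × 1.55 × 0.86 = 0.4532
  σ(X2,X3) = 0.52 × 0.85 × 1.25 = 0.5525
  σ(X2,X4) = 0.39 × 0.85 × 0.86 = 0.2851
  σ(X3,X4) = 0.50 × 1.25 × 0.86 = 0.5375
σ²_T = Σσ²ᵢ + 2·Σσ_ij = 5.4271 + 2 × 3.1683 = 11.7637
α = (4/3)·(1 − 5.4271/11.7637) = 0.718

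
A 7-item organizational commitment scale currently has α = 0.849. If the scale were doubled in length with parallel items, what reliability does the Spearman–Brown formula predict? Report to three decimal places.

predicted reliability = 0.918

Length factor m = 2
α' = m·α / (1 + (m−1)·α)
   = 2 × 0.849 / (1 + (2 − 1) × 0.849)
   = 1.6980 / 1.8490 = 0.918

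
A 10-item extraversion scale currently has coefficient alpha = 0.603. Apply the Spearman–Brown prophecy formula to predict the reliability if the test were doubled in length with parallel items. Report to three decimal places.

predicted reliability = 0.752

Length factor m = 2
α' = m·α / (1 + (m−1)·α)
   = 2 × 0.603 / (1 + (2 − 1) × 0.603)
   = 1.2060 / 1.6030 = 0.752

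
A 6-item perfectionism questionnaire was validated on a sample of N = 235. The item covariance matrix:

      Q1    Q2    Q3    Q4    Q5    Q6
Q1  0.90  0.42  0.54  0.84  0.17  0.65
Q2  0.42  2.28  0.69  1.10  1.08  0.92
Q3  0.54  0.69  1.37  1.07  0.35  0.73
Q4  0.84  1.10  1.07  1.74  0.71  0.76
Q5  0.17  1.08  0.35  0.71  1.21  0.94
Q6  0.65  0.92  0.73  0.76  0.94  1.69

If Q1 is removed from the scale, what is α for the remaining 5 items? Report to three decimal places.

Remaining items: Q2, Q3, Q4, Q5, Q6 (k = 5).
ΣVar(i) = 2.28 + 1.37 + 1.74 + 1.21 + 1.69 = 8.29
Var(T) = 8.29 + 2 × 8.35 = 24.99
α (item deleted) = (5/4)·(1 − 8.29/24.99) = 0.835

α = 0.835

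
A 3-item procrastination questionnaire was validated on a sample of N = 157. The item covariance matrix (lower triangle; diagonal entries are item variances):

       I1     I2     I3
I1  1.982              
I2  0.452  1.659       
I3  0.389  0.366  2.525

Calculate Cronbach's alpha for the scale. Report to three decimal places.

Cronbach's alpha = 0.422

Σσᵢ² = 1.982 + 1.659 + 2.525 = 6.166
Sum of off-diagonal covariances = 1.207
σ²_total = 6.166 + 2 × 1.207 = 8.580
α = (k/(k−1))·(1 − Σσᵢ²/σ²_total) = (3/2)·(1 − 6.166/8.580) = 0.422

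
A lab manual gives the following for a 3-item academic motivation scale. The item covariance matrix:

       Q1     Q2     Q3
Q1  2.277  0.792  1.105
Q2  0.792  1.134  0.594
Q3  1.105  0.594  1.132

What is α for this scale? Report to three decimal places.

α = 0.785

Σσᵢ² = 2.277 + 1.134 + 1.132 = 4.543
Σ_{i<j} σ_ij = 2.491
total variance = 4.543 + 2 × 2.491 = 9.525
α = (k/(k−1))·(1 − Σσᵢ²/total variance) = (3/2)·(1 − 4.543/9.525) = 0.785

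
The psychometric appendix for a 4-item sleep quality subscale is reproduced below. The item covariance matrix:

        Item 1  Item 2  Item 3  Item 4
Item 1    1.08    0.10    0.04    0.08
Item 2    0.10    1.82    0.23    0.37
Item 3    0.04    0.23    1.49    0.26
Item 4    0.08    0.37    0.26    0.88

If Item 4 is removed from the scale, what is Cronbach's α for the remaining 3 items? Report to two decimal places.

Cronbach's α = 0.22

Remaining items: Item 1, Item 2, Item 3 (k = 3).
sum of item variances = 1.08 + 1.82 + 1.49 = 4.39
total variance = 4.39 + 2 × 0.37 = 5.13
α (item deleted) = (3/2)·(1 − 4.39/5.13) = 0.22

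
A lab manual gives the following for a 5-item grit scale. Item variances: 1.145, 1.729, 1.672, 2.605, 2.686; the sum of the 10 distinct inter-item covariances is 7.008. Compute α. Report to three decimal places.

Σσ²ᵢ = 1.145 + 1.729 + 1.672 + 2.605 + 2.686 = 9.837
Sum of distinct covariances = 7.008
σ²_T = Σσ²ᵢ + 2·Σcov = 9.837 + 2 × 7.008 = 23.853
α = (5/4)·(1 − 9.837/23.853) = 0.734

α = 0.734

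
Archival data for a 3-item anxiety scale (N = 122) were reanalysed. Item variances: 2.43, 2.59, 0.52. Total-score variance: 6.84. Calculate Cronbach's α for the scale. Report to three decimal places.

Cronbach's α = 0.285

Σσᵢ² = 2.43 + 2.59 + 0.52 = 5.54
α = (k/(k−1))·(1 − Σσᵢ²/σ²_T) = (3/2)·(1 − 5.54/6.84) = 0.285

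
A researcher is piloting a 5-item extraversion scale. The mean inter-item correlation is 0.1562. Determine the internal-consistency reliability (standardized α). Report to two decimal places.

Standardized α = k·r̄ / (1 + (k−1)·r̄) = 5 × 0.1562 / (1 + 4 × 0.1562)
  = 0.7810 / 1.6248 = 0.48

standardized α = 0.48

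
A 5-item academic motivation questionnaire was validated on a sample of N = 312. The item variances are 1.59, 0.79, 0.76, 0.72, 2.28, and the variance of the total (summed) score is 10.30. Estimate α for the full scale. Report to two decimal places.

ΣVar(i) = 1.59 + 0.79 + 0.76 + 0.72 + 2.28 = 6.14
α = (k/(k−1))·(1 − ΣVar(i)/total variance) = (5/4)·(1 − 6.14/10.30) = 0.50

α = 0.50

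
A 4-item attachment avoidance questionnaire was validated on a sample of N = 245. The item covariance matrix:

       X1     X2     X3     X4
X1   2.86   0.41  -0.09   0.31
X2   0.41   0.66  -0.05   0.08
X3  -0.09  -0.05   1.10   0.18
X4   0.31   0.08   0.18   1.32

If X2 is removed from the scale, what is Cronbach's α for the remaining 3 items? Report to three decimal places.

Remaining items: X1, X3, X4 (k = 3).
sum of item variances = 2.86 + 1.10 + 1.32 = 5.28
σ²_total = 5.28 + 2 × 0.40 = 6.08
α (item deleted) = (3/2)·(1 − 5.28/6.08) = 0.197

α = 0.197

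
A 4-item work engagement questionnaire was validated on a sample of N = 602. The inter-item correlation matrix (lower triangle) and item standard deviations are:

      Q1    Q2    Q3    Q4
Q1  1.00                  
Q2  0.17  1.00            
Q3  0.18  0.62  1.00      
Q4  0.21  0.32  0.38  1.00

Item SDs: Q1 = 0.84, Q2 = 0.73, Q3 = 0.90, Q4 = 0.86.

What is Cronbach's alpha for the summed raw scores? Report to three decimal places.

Σσ²ᵢ = 0.84² + 0.73² + 0.90² + 0.86² = 2.7881
Covariances σ_ij = r_ij · s_i · s_j:
  σ(Q1,Q2) = 0.17 × 0.84 × 0.73 = 0.1042
  σ(Q1,Q3) = 0.18 × 0.84 × 0.90 = 0.1361
  σ(Q1,Q4) = 0.21 × 0.84 × 0.86 = 0.1517
  σ(Q2,Q3) = 0.62 × 0.73 × 0.90 = 0.4073
  σ(Q2,Q4) = 0.32 × 0.73 × 0.86 = 0.2009
  σ(Q3,Q4) = 0.38 × 0.90 × 0.86 = 0.2941
σ²_T = Σσ²ᵢ + 2·Σσ_ij = 2.7881 + 2 × 1.2943 = 5.3767
α = (4/3)·(1 − 2.7881/5.3767) = 0.642

α = 0.642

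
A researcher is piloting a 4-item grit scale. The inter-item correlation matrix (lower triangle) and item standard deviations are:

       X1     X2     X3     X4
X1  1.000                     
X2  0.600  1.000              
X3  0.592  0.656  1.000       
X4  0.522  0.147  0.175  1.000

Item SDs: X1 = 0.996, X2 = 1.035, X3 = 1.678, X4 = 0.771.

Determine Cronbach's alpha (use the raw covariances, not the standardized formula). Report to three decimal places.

Cronbach's alpha = 0.747

Σσ²ᵢ = 0.996² + 1.035² + 1.678² + 0.771² = 5.4734
Covariances σ_ij = r_ij · s_i · s_j:
  σ(X1,X2) = 0.600 × 0.996 × 1.035 = 0.6185
  σ(X1,X3) = 0.592 × 0.996 × 1.678 = 0.9894
  σ(X1,X4) = 0.522 × 0.996 × 0.771 = 0.4009
  σ(X2,X3) = 0.656 × 1.035 × 1.678 = 1.1393
  σ(X2,X4) = 0.147 × 1.035 × 0.771 = 0.1173
  σ(X3,X4) = 0.175 × 1.678 × 0.771 = 0.2264
σ²_T = Σσ²ᵢ + 2·Σσ_ij = 5.4734 + 2 × 3.4918 = 12.4570
α = (4/3)·(1 − 5.4734/12.4570) = 0.747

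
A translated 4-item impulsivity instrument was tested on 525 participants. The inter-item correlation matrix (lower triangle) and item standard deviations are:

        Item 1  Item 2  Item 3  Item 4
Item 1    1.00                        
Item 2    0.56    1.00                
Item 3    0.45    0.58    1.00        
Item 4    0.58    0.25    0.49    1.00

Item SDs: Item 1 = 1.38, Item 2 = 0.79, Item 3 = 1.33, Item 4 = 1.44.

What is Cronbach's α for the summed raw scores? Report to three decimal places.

Cronbach's α = 0.775

Σσ²ᵢ = 1.38² + 0.79² + 1.33² + 1.44² = 6.3710
Covariances σ_ij = r_ij · s_i · s_j:
  σ(Item 1,Item 2) = 0.56 × 1.38 × 0.79 = 0.6105
  σ(Item 1,Item 3) = 0.45 × 1.38 × 1.33 = 0.8259
  σ(Item 1,Item 4) = 0.58 × 1.38 × 1.44 = 1.1526
  σ(Item 2,Item 3) = 0.58 × 0.79 × 1.33 = 0.6094
  σ(Item 2,Item 4) = 0.25 × 0.79 × 1.44 = 0.2844
  σ(Item 3,Item 4) = 0.49 × 1.33 × 1.44 = 0.9384
σ²_T = Σσ²ᵢ + 2·Σσ_ij = 6.3710 + 2 × 4.4212 = 15.2134
α = (4/3)·(1 − 6.3710/15.2134) = 0.775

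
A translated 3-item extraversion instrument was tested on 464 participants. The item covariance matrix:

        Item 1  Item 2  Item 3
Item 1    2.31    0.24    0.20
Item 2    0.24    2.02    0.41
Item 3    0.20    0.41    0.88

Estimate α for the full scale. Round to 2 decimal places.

sum of item variances = 2.31 + 2.02 + 0.88 = 5.21
Sum of the distinct covariances = 0.85
Var(T) = 5.21 + 2 × 0.85 = 6.91
α = (k/(k−1))·(1 − sum of item variances/Var(T)) = (3/2)·(1 − 5.21/6.91) = 0.37

α = 0.37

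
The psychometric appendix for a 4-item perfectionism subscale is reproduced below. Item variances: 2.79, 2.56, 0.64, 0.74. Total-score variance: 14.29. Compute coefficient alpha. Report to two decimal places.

coefficient alpha = 0.71

sum of item variances = 2.79 + 2.56 + 0.64 + 0.74 = 6.73
α = (k/(k−1))·(1 − sum of item variances/Var(T)) = (4/3)·(1 − 6.73/14.29) = 0.71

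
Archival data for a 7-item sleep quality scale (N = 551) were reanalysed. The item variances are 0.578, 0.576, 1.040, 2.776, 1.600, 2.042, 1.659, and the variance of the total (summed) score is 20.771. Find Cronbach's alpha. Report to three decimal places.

α = 0.590

Σσᵢ² = 0.578 + 0.576 + 1.040 + 2.776 + 1.600 + 2.042 + 1.659 = 10.271
α = (k/(k−1))·(1 − Σσᵢ²/Var(T)) = (7/6)·(1 − 10.271/20.771) = 0.590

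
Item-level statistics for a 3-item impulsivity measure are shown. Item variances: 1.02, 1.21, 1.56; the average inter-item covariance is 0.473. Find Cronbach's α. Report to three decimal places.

α = 0.642

Σσ²ᵢ = 1.02 + 1.21 + 1.56 = 3.79
Sum of the 3 distinct covariances = 3 × 0.473 = 1.419
σ²_T = Σσ²ᵢ + 2·Σcov = 3.79 + 2 × 1.419 = 6.628
α = (3/2)·(1 − 3.79/6.628) = 0.642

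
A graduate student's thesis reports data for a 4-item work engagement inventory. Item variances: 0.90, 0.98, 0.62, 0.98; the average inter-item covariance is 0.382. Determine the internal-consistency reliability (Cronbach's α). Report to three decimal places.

α = 0.758

Σσᵢ² = 0.90 + 0.98 + 0.62 + 0.98 = 3.48
Sum of the 6 distinct covariances = 6 × 0.382 = 2.292
σ²_total = Σσᵢ² + 2·Σcov = 3.48 + 2 × 2.292 = 8.064
α = (4/3)·(1 − 3.48/8.064) = 0.758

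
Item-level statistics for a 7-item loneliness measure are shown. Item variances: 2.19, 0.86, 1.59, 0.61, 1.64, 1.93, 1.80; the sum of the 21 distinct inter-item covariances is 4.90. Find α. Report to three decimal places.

α = 0.560

Σσᵢ² = 2.19 + 0.86 + 1.59 + 0.61 + 1.64 + 1.93 + 1.80 = 10.62
Sum of distinct covariances = 4.90
total variance = Σσᵢ² + 2·Σcov = 10.62 + 2 × 4.90 = 20.42
α = (7/6)·(1 − 10.62/20.42) = 0.560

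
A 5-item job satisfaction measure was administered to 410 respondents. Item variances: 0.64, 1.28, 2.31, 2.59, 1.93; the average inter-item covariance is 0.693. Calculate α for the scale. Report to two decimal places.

sum of item variances = 0.64 + 1.28 + 2.31 + 2.59 + 1.93 = 8.75
Sum of the 10 distinct covariances = 10 × 0.693 = 6.930
Var(T) = sum of item variances + 2·Σcov = 8.75 + 2 × 6.930 = 22.610
α = (5/4)·(1 − 8.75/22.610) = 0.77

α = 0.77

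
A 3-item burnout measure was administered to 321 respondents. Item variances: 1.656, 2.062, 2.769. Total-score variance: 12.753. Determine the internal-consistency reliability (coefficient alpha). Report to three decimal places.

coefficient alpha = 0.737

sum of item variances = 1.656 + 2.062 + 2.769 = 6.487
α = (k/(k−1))·(1 − sum of item variances/total variance) = (3/2)·(1 − 6.487/12.753) = 0.737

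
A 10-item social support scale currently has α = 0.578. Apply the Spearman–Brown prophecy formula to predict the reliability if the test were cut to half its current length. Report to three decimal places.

Length factor m = 1/2
α' = m·α / (1 − (1−m)·α)
   = 1/2 × 0.578 / (1 − (1 − 1/2) × 0.578)
   = 0.2890 / 0.7110 = 0.406

predicted reliability = 0.406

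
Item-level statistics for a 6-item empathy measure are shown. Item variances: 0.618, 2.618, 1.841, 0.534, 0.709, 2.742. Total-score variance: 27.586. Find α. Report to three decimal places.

Σσ²ᵢ = 0.618 + 2.618 + 1.841 + 0.534 + 0.709 + 2.742 = 9.062
α = (k/(k−1))·(1 − Σσ²ᵢ/total variance) = (6/5)·(1 − 9.062/27.586) = 0.806

α = 0.806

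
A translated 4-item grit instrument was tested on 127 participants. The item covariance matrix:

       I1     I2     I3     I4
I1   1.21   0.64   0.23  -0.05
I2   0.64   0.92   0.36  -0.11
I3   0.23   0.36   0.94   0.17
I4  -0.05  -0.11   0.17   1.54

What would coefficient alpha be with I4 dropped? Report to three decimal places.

Remaining items: I1, I2, I3 (k = 3).
Σσ²ᵢ = 1.21 + 0.92 + 0.94 = 3.07
σ²_total = 3.07 + 2 × 1.23 = 5.53
α (item deleted) = (3/2)·(1 − 3.07/5.53) = 0.667

α = 0.667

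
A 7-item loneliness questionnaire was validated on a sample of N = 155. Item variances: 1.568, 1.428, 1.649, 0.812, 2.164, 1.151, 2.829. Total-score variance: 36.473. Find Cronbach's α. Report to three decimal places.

Cronbach's α = 0.796

Σσ²ᵢ = 1.568 + 1.428 + 1.649 + 0.812 + 2.164 + 1.151 + 2.829 = 11.601
α = (k/(k−1))·(1 − Σσ²ᵢ/Var(T)) = (7/6)·(1 − 11.601/36.473) = 0.796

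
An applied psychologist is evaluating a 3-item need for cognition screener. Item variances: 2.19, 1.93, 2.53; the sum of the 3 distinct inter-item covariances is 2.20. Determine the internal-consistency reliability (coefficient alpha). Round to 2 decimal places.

Σσ²ᵢ = 2.19 + 1.93 + 2.53 = 6.65
Sum of distinct covariances = 2.20
total variance = Σσ²ᵢ + 2·Σcov = 6.65 + 2 × 2.20 = 11.05
α = (3/2)·(1 − 6.65/11.05) = 0.60

α = 0.60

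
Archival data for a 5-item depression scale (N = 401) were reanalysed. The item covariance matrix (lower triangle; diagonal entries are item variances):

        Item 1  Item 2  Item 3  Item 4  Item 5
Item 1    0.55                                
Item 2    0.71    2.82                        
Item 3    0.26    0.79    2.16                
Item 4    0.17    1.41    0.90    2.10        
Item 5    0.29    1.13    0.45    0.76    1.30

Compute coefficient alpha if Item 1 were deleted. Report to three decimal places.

Remaining items: Item 2, Item 3, Item 4, Item 5 (k = 4).
sum of item variances = 2.82 + 2.16 + 2.10 + 1.30 = 8.38
σ²_T = 8.38 + 2 × 5.44 = 19.26
α (item deleted) = (4/3)·(1 − 8.38/19.26) = 0.753

coefficient alpha = 0.753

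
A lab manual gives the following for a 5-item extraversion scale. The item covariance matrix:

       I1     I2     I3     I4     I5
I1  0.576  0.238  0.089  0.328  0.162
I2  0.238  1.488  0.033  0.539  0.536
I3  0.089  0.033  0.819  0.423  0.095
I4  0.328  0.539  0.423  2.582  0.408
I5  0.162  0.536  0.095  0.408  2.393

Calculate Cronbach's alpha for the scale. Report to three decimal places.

Cronbach's alpha = 0.526

sum of item variances = 0.576 + 1.488 + 0.819 + 2.582 + 2.393 = 7.858
Sum of off-diagonal covariances = 2.851
σ²_total = 7.858 + 2 × 2.851 = 13.560
α = (k/(k−1))·(1 − sum of item variances/σ²_total) = (5/4)·(1 − 7.858/13.560) = 0.526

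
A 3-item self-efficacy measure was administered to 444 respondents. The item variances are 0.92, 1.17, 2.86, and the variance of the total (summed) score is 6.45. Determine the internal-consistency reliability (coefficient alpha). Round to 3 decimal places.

α = 0.349

Σσᵢ² = 0.92 + 1.17 + 2.86 = 4.95
α = (k/(k−1))·(1 − Σσᵢ²/σ²_total) = (3/2)·(1 − 4.95/6.45) = 0.349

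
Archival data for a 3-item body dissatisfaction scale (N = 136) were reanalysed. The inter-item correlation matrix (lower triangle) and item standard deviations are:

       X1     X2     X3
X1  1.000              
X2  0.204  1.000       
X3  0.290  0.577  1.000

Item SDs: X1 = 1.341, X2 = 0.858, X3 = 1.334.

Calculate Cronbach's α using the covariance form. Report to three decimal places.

Cronbach's α = 0.594

Σσ²ᵢ = 1.341² + 0.858² + 1.334² = 4.3140
Covariances σ_ij = r_ij · s_i · s_j:
  σ(X1,X2) = 0.204 × 1.341 × 0.858 = 0.2347
  σ(X1,X3) = 0.290 × 1.341 × 1.334 = 0.5188
  σ(X2,X3) = 0.577 × 0.858 × 1.334 = 0.6604
σ²_T = Σσ²ᵢ + 2·Σσ_ij = 4.3140 + 2 × 1.4139 = 7.1418
α = (3/2)·(1 − 4.3140/7.1418) = 0.594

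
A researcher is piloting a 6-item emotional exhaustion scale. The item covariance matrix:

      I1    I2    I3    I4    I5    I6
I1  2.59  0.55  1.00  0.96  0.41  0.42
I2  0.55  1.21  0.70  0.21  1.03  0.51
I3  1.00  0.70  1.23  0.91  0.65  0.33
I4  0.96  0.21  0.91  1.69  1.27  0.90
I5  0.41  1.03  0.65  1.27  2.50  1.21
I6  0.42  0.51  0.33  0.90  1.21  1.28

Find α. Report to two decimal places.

α = 0.81

Σσᵢ² = 2.59 + 1.21 + 1.23 + 1.69 + 2.50 + 1.28 = 10.50
Σ_{i<j} σ_ij = 11.06
Var(T) = 10.50 + 2 × 11.06 = 32.62
α = (k/(k−1))·(1 − Σσᵢ²/Var(T)) = (6/5)·(1 − 10.50/32.62) = 0.81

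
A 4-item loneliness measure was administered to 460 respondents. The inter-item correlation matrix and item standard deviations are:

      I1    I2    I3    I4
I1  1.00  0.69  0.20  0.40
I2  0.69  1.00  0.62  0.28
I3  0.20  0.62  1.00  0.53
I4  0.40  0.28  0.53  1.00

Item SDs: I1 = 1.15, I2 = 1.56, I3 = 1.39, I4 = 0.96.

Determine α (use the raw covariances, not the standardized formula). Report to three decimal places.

α = 0.767

Σσ²ᵢ = 1.15² + 1.56² + 1.39² + 0.96² = 6.6098
Covariances σ_ij = r_ij · s_i · s_j:
  σ(I1,I2) = 0.69 × 1.15 × 1.56 = 1.2379
  σ(I1,I3) = 0.20 × 1.15 × 1.39 = 0.3197
  σ(I1,I4) = 0.40 × 1.15 × 0.96 = 0.4416
  σ(I2,I3) = 0.62 × 1.56 × 1.39 = 1.3444
  σ(I2,I4) = 0.28 × 1.56 × 0.96 = 0.4193
  σ(I3,I4) = 0.53 × 1.39 × 0.96 = 0.7072
σ²_T = Σσ²ᵢ + 2·Σσ_ij = 6.6098 + 2 × 4.4701 = 15.5500
α = (4/3)·(1 − 6.6098/15.5500) = 0.767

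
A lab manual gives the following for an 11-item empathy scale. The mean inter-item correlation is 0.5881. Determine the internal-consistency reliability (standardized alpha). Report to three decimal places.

Standardized α = k·r̄ / (1 + (k−1)·r̄) = 11 × 0.5881 / (1 + 10 × 0.5881)
  = 6.4691 / 6.8810 = 0.940

α = 0.940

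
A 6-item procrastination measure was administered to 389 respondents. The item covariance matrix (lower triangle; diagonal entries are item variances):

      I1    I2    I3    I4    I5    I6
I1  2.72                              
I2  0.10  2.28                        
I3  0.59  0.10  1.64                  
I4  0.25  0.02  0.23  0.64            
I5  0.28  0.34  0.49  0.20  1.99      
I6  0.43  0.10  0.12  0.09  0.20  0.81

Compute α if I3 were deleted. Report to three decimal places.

Remaining items: I1, I2, I4, I5, I6 (k = 5).
Σσᵢ² = 2.72 + 2.28 + 0.64 + 1.99 + 0.81 = 8.44
Var(T) = 8.44 + 2 × 2.01 = 12.46
α (item deleted) = (5/4)·(1 − 8.44/12.46) = 0.403

α = 0.403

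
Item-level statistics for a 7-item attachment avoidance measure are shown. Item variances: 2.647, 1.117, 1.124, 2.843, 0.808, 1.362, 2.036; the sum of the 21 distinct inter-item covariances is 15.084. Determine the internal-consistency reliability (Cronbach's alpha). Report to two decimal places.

α = 0.84

ΣVar(i) = 2.647 + 1.117 + 1.124 + 2.843 + 0.808 + 1.362 + 2.036 = 11.937
Sum of distinct covariances = 15.084
σ²_total = ΣVar(i) + 2·Σcov = 11.937 + 2 × 15.084 = 42.105
α = (7/6)·(1 − 11.937/42.105) = 0.84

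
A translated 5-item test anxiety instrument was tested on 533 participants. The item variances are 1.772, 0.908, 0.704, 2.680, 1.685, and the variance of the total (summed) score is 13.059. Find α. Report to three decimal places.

sum of item variances = 1.772 + 0.908 + 0.704 + 2.680 + 1.685 = 7.749
α = (k/(k−1))·(1 − sum of item variances/σ²_T) = (5/4)·(1 − 7.749/13.059) = 0.508

α = 0.508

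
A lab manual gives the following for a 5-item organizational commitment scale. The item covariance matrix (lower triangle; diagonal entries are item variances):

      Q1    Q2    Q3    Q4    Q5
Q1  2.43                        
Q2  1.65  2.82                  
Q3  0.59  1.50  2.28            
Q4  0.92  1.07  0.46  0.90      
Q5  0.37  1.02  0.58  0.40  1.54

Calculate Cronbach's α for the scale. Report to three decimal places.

sum of item variances = 2.43 + 2.82 + 2.28 + 0.90 + 1.54 = 9.97
Sum of the distinct covariances = 8.56
σ²_total = 9.97 + 2 × 8.56 = 27.09
α = (k/(k−1))·(1 − sum of item variances/σ²_total) = (5/4)·(1 − 9.97/27.09) = 0.790

α = 0.790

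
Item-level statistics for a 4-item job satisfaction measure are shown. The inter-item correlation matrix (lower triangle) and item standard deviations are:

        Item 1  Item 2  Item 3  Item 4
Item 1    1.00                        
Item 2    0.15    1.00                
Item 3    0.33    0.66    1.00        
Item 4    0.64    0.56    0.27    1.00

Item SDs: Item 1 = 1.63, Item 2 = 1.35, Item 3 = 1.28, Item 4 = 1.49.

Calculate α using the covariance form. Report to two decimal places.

Σσ²ᵢ = 1.63² + 1.35² + 1.28² + 1.49² = 8.3379
Covariances σ_ij = r_ij · s_i · s_j:
  σ(Item 1,Item 2) = 0.15 × 1.63 × 1.35 = 0.3301
  σ(Item 1,Item 3) = 0.33 × 1.63 × 1.28 = 0.6885
  σ(Item 1,Item 4) = 0.64 × 1.63 × 1.49 = 1.5544
  σ(Item 2,Item 3) = 0.66 × 1.35 × 1.28 = 1.1405
  σ(Item 2,Item 4) = 0.56 × 1.35 × 1.49 = 1.1264
  σ(Item 3,Item 4) = 0.27 × 1.28 × 1.49 = 0.5149
σ²_T = Σσ²ᵢ + 2·Σσ_ij = 8.3379 + 2 × 5.3548 = 19.0475
α = (4/3)·(1 − 8.3379/19.0475) = 0.75

α = 0.75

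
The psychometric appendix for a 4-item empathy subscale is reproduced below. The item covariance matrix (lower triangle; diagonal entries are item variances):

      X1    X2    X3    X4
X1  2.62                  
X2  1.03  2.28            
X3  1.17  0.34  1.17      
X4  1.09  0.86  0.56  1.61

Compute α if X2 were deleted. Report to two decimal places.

α = 0.77

Remaining items: X1, X3, X4 (k = 3).
Σσ²ᵢ = 2.62 + 1.17 + 1.61 = 5.40
total variance = 5.40 + 2 × 2.82 = 11.04
α (item deleted) = (3/2)·(1 − 5.40/11.04) = 0.77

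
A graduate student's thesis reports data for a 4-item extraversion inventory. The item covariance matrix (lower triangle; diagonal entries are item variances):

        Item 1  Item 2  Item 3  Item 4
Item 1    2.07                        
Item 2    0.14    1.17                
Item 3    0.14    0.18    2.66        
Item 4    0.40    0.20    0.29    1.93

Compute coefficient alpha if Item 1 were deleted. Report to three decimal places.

Remaining items: Item 2, Item 3, Item 4 (k = 3).
sum of item variances = 1.17 + 2.66 + 1.93 = 5.76
σ²_total = 5.76 + 2 × 0.67 = 7.10
α (item deleted) = (3/2)·(1 − 5.76/7.10) = 0.283

α = 0.283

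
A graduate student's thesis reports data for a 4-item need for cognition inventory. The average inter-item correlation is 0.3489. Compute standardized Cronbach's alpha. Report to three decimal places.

Standardized α = k·r̄ / (1 + (k−1)·r̄) = 4 × 0.3489 / (1 + 3 × 0.3489)
  = 1.3956 / 2.0467 = 0.682

α = 0.682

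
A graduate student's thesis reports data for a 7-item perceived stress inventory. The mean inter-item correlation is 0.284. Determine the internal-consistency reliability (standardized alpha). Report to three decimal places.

standardized alpha = 0.735

Standardized α = k·r̄ / (1 + (k−1)·r̄) = 7 × 0.284 / (1 + 6 × 0.284)
  = 1.9880 / 2.7040 = 0.735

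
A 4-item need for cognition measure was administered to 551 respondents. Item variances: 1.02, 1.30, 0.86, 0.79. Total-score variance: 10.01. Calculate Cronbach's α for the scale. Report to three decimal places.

ΣVar(i) = 1.02 + 1.30 + 0.86 + 0.79 = 3.97
α = (k/(k−1))·(1 − ΣVar(i)/σ²_total) = (4/3)·(1 − 3.97/10.01) = 0.805

Cronbach's α = 0.805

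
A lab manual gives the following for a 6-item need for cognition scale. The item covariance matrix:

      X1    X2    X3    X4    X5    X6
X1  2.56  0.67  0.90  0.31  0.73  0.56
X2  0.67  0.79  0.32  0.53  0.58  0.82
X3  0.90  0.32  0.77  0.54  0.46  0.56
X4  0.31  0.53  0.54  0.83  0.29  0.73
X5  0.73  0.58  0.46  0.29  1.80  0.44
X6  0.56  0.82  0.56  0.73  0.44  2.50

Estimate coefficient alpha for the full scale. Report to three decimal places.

ΣVar(i) = 2.56 + 0.79 + 0.77 + 0.83 + 1.80 + 2.50 = 9.25
Σ_{i<j} σ_ij = 8.44
total variance = 9.25 + 2 × 8.44 = 26.13
α = (k/(k−1))·(1 − ΣVar(i)/total variance) = (6/5)·(1 − 9.25/26.13) = 0.775

α = 0.775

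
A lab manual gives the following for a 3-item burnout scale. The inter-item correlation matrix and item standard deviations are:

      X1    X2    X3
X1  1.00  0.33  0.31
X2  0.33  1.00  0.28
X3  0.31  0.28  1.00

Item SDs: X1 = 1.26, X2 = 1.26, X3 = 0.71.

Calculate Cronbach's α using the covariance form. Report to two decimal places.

Σσ²ᵢ = 1.26² + 1.26² + 0.71² = 3.6793
Covariances σ_ij = r_ij · s_i · s_j:
  σ(X1,X2) = 0.33 × 1.26 × 1.26 = 0.5239
  σ(X1,X3) = 0.31 × 1.26 × 0.71 = 0.2773
  σ(X2,X3) = 0.28 × 1.26 × 0.71 = 0.2505
σ²_T = Σσ²ᵢ + 2·Σσ_ij = 3.6793 + 2 × 1.0517 = 5.7827
α = (3/2)·(1 − 3.6793/5.7827) = 0.55

α = 0.55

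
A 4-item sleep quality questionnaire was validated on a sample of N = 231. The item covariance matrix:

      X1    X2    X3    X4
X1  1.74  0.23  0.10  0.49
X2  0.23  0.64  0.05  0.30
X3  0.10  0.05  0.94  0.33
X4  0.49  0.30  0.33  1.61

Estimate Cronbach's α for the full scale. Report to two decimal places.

Cronbach's α = 0.50

sum of item variances = 1.74 + 0.64 + 0.94 + 1.61 = 4.93
Sum of the distinct covariances = 1.50
total variance = 4.93 + 2 × 1.50 = 7.93
α = (k/(k−1))·(1 − sum of item variances/total variance) = (4/3)·(1 − 4.93/7.93) = 0.50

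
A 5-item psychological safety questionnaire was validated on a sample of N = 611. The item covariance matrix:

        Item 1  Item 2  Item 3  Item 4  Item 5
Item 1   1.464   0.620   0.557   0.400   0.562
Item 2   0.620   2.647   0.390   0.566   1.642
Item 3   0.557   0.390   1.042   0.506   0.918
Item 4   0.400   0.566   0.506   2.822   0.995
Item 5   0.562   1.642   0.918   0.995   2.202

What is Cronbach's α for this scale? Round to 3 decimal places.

α = 0.731

Σσ²ᵢ = 1.464 + 2.647 + 1.042 + 2.822 + 2.202 = 10.177
Σ_{i<j} σ_ij = 7.156
Var(T) = 10.177 + 2 × 7.156 = 24.489
α = (k/(k−1))·(1 − Σσ²ᵢ/Var(T)) = (5/4)·(1 − 10.177/24.489) = 0.731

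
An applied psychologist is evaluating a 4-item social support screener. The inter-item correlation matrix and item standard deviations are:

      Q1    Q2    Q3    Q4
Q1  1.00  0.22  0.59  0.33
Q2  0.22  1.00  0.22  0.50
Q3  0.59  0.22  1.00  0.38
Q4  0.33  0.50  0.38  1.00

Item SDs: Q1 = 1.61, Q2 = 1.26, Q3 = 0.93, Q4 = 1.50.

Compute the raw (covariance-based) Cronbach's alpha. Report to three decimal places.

Σσ²ᵢ = 1.61² + 1.26² + 0.93² + 1.50² = 7.2946
Covariances σ_ij = r_ij · s_i · s_j:
  σ(Q1,Q2) = 0.22 × 1.61 × 1.26 = 0.4463
  σ(Q1,Q3) = 0.59 × 1.61 × 0.93 = 0.8834
  σ(Q1,Q4) = 0.33 × 1.61 × 1.50 = 0.7970
  σ(Q2,Q3) = 0.22 × 1.26 × 0.93 = 0.2578
  σ(Q2,Q4) = 0.50 × 1.26 × 1.50 = 0.9450
  σ(Q3,Q4) = 0.38 × 0.93 × 1.50 = 0.5301
σ²_T = Σσ²ᵢ + 2·Σσ_ij = 7.2946 + 2 × 3.8596 = 15.0138
α = (4/3)·(1 − 7.2946/15.0138) = 0.686

Cronbach's alpha = 0.686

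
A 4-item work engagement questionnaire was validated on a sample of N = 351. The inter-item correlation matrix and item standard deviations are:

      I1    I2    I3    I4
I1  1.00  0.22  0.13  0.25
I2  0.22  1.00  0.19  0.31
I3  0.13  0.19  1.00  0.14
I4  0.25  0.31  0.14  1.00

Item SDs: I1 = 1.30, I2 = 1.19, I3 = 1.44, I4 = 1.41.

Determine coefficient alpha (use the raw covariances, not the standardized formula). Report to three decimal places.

Σσ²ᵢ = 1.30² + 1.19² + 1.44² + 1.41² = 7.1678
Covariances σ_ij = r_ij · s_i · s_j:
  σ(I1,I2) = 0.22 × 1.30 × 1.19 = 0.3403
  σ(I1,I3) = 0.13 × 1.30 × 1.44 = 0.2434
  σ(I1,I4) = 0.25 × 1.30 × 1.41 = 0.4582
  σ(I2,I3) = 0.19 × 1.19 × 1.44 = 0.3256
  σ(I2,I4) = 0.31 × 1.19 × 1.41 = 0.5201
  σ(I3,I4) = 0.14 × 1.44 × 1.41 = 0.2843
σ²_T = Σσ²ᵢ + 2·Σσ_ij = 7.1678 + 2 × 2.1719 = 11.5116
α = (4/3)·(1 − 7.1678/11.5116) = 0.503

α = 0.503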